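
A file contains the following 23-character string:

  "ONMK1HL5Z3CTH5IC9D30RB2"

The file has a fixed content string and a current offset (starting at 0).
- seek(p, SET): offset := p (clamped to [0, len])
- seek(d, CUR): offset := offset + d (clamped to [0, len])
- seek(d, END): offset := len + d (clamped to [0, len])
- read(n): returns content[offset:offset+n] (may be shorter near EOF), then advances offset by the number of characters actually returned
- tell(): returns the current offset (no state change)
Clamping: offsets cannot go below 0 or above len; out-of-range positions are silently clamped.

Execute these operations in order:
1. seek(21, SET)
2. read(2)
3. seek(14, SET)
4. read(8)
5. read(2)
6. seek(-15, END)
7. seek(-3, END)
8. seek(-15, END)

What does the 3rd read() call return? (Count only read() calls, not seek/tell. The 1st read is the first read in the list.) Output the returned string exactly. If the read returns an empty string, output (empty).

Answer: 2

Derivation:
After 1 (seek(21, SET)): offset=21
After 2 (read(2)): returned 'B2', offset=23
After 3 (seek(14, SET)): offset=14
After 4 (read(8)): returned 'IC9D30RB', offset=22
After 5 (read(2)): returned '2', offset=23
After 6 (seek(-15, END)): offset=8
After 7 (seek(-3, END)): offset=20
After 8 (seek(-15, END)): offset=8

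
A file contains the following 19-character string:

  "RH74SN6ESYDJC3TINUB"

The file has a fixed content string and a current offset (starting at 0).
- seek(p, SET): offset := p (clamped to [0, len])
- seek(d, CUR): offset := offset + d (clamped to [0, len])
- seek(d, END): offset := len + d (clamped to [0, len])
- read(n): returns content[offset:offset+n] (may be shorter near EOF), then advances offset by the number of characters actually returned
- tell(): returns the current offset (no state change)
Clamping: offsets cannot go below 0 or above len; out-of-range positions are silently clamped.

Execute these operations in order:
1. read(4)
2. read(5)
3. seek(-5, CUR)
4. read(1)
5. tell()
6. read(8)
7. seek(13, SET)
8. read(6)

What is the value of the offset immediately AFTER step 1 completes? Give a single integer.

Answer: 4

Derivation:
After 1 (read(4)): returned 'RH74', offset=4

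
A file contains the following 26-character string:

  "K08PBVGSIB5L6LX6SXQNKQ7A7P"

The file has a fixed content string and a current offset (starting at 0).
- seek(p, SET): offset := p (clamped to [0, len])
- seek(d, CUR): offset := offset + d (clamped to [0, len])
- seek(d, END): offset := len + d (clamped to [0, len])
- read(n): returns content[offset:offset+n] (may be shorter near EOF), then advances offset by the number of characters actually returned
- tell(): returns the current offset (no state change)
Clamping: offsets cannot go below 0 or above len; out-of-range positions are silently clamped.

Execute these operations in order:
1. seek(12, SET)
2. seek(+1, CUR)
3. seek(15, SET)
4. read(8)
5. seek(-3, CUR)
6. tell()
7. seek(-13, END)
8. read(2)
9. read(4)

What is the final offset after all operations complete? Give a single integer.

Answer: 19

Derivation:
After 1 (seek(12, SET)): offset=12
After 2 (seek(+1, CUR)): offset=13
After 3 (seek(15, SET)): offset=15
After 4 (read(8)): returned '6SXQNKQ7', offset=23
After 5 (seek(-3, CUR)): offset=20
After 6 (tell()): offset=20
After 7 (seek(-13, END)): offset=13
After 8 (read(2)): returned 'LX', offset=15
After 9 (read(4)): returned '6SXQ', offset=19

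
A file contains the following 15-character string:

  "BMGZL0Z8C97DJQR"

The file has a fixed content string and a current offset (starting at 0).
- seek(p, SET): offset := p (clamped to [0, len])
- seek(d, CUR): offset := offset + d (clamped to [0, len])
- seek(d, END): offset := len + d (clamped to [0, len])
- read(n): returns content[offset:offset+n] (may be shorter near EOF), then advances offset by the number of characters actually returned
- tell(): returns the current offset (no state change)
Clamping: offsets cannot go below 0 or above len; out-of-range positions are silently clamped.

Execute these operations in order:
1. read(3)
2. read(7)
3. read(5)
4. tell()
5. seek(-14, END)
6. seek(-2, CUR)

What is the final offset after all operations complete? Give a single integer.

After 1 (read(3)): returned 'BMG', offset=3
After 2 (read(7)): returned 'ZL0Z8C9', offset=10
After 3 (read(5)): returned '7DJQR', offset=15
After 4 (tell()): offset=15
After 5 (seek(-14, END)): offset=1
After 6 (seek(-2, CUR)): offset=0

Answer: 0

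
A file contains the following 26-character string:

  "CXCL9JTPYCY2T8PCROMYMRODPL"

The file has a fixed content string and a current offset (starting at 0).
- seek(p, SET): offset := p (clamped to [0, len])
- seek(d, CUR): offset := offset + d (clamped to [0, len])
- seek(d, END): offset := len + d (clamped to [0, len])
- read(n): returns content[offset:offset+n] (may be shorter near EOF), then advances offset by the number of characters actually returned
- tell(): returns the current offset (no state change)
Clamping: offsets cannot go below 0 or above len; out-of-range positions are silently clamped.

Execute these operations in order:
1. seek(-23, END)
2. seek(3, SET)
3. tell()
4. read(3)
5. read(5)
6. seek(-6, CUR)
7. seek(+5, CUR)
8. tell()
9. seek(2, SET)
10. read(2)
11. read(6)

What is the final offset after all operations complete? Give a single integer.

Answer: 10

Derivation:
After 1 (seek(-23, END)): offset=3
After 2 (seek(3, SET)): offset=3
After 3 (tell()): offset=3
After 4 (read(3)): returned 'L9J', offset=6
After 5 (read(5)): returned 'TPYCY', offset=11
After 6 (seek(-6, CUR)): offset=5
After 7 (seek(+5, CUR)): offset=10
After 8 (tell()): offset=10
After 9 (seek(2, SET)): offset=2
After 10 (read(2)): returned 'CL', offset=4
After 11 (read(6)): returned '9JTPYC', offset=10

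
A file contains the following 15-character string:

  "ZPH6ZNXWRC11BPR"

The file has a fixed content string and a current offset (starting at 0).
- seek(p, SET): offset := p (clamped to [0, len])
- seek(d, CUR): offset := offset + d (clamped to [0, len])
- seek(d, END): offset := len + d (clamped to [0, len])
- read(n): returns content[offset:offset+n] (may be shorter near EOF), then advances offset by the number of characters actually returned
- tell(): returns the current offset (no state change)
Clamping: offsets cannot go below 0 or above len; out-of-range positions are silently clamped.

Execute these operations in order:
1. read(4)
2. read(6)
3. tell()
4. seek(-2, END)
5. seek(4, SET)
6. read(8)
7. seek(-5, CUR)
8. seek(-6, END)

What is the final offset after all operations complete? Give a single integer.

After 1 (read(4)): returned 'ZPH6', offset=4
After 2 (read(6)): returned 'ZNXWRC', offset=10
After 3 (tell()): offset=10
After 4 (seek(-2, END)): offset=13
After 5 (seek(4, SET)): offset=4
After 6 (read(8)): returned 'ZNXWRC11', offset=12
After 7 (seek(-5, CUR)): offset=7
After 8 (seek(-6, END)): offset=9

Answer: 9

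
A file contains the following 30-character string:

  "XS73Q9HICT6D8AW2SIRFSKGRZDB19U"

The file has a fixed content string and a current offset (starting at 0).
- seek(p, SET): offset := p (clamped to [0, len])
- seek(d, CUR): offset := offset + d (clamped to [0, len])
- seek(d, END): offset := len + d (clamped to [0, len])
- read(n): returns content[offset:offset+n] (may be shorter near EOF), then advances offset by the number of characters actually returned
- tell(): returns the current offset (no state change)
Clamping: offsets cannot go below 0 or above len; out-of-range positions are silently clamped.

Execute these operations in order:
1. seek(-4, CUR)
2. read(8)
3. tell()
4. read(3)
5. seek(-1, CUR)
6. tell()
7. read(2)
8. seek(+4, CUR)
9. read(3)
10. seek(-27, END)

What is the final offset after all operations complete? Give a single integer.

After 1 (seek(-4, CUR)): offset=0
After 2 (read(8)): returned 'XS73Q9HI', offset=8
After 3 (tell()): offset=8
After 4 (read(3)): returned 'CT6', offset=11
After 5 (seek(-1, CUR)): offset=10
After 6 (tell()): offset=10
After 7 (read(2)): returned '6D', offset=12
After 8 (seek(+4, CUR)): offset=16
After 9 (read(3)): returned 'SIR', offset=19
After 10 (seek(-27, END)): offset=3

Answer: 3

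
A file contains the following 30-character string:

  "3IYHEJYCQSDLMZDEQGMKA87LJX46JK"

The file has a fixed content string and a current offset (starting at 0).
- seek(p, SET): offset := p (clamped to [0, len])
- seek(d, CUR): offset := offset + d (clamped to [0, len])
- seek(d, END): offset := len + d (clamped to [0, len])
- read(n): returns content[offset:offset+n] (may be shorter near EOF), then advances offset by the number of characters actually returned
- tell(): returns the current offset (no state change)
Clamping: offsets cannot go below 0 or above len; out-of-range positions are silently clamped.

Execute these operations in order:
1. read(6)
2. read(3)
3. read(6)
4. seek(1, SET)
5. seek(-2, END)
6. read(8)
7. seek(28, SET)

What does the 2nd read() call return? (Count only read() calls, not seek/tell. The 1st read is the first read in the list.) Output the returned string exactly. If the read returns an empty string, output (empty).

After 1 (read(6)): returned '3IYHEJ', offset=6
After 2 (read(3)): returned 'YCQ', offset=9
After 3 (read(6)): returned 'SDLMZD', offset=15
After 4 (seek(1, SET)): offset=1
After 5 (seek(-2, END)): offset=28
After 6 (read(8)): returned 'JK', offset=30
After 7 (seek(28, SET)): offset=28

Answer: YCQ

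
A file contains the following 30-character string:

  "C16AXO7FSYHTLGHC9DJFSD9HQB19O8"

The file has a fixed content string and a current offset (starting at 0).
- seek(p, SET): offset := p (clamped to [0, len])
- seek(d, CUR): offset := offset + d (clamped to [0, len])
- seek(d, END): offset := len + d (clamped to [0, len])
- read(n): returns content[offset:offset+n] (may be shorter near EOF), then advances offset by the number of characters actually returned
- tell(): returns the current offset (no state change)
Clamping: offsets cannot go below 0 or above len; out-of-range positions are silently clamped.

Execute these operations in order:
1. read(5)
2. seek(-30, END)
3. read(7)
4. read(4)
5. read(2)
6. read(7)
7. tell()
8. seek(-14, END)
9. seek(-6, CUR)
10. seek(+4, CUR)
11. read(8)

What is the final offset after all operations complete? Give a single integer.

Answer: 22

Derivation:
After 1 (read(5)): returned 'C16AX', offset=5
After 2 (seek(-30, END)): offset=0
After 3 (read(7)): returned 'C16AXO7', offset=7
After 4 (read(4)): returned 'FSYH', offset=11
After 5 (read(2)): returned 'TL', offset=13
After 6 (read(7)): returned 'GHC9DJF', offset=20
After 7 (tell()): offset=20
After 8 (seek(-14, END)): offset=16
After 9 (seek(-6, CUR)): offset=10
After 10 (seek(+4, CUR)): offset=14
After 11 (read(8)): returned 'HC9DJFSD', offset=22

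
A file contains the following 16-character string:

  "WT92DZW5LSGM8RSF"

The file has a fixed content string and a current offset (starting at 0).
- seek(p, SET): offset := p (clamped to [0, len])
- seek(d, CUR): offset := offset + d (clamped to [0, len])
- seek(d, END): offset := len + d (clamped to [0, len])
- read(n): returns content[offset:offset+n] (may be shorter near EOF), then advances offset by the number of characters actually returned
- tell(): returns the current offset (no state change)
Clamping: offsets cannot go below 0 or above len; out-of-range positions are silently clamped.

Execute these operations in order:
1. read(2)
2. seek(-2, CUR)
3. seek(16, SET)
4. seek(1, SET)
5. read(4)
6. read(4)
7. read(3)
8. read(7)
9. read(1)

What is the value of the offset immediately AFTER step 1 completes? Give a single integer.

Answer: 2

Derivation:
After 1 (read(2)): returned 'WT', offset=2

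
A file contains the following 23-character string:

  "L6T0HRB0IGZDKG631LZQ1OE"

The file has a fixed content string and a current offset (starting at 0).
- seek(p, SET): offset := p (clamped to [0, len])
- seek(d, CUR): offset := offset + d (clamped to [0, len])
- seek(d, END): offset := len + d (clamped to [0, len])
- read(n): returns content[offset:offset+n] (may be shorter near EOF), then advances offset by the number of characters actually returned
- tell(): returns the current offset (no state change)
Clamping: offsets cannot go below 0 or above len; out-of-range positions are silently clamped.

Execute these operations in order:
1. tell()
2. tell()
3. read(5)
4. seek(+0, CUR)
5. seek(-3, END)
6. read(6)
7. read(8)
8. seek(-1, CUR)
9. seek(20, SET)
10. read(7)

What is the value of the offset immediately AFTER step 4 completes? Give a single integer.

After 1 (tell()): offset=0
After 2 (tell()): offset=0
After 3 (read(5)): returned 'L6T0H', offset=5
After 4 (seek(+0, CUR)): offset=5

Answer: 5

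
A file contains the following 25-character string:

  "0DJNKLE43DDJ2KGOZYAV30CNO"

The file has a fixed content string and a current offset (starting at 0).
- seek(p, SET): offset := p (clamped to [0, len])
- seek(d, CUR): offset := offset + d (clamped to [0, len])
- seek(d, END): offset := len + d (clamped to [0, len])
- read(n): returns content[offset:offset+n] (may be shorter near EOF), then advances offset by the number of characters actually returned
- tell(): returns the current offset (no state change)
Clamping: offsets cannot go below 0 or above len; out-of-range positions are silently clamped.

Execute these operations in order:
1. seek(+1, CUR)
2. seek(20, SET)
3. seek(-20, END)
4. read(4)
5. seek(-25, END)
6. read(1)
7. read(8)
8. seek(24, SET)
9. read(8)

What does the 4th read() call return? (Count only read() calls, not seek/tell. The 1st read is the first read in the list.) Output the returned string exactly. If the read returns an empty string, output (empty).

Answer: O

Derivation:
After 1 (seek(+1, CUR)): offset=1
After 2 (seek(20, SET)): offset=20
After 3 (seek(-20, END)): offset=5
After 4 (read(4)): returned 'LE43', offset=9
After 5 (seek(-25, END)): offset=0
After 6 (read(1)): returned '0', offset=1
After 7 (read(8)): returned 'DJNKLE43', offset=9
After 8 (seek(24, SET)): offset=24
After 9 (read(8)): returned 'O', offset=25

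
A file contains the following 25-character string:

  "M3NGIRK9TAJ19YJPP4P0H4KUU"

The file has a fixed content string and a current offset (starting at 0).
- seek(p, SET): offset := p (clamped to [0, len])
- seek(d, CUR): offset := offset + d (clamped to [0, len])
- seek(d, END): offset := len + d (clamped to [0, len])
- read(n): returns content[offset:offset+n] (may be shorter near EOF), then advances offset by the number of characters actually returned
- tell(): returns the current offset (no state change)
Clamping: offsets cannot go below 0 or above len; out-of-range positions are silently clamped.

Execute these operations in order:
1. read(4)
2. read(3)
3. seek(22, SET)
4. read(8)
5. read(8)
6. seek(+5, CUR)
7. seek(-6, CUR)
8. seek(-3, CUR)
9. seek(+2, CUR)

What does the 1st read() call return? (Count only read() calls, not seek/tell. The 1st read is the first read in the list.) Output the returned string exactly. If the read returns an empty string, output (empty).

Answer: M3NG

Derivation:
After 1 (read(4)): returned 'M3NG', offset=4
After 2 (read(3)): returned 'IRK', offset=7
After 3 (seek(22, SET)): offset=22
After 4 (read(8)): returned 'KUU', offset=25
After 5 (read(8)): returned '', offset=25
After 6 (seek(+5, CUR)): offset=25
After 7 (seek(-6, CUR)): offset=19
After 8 (seek(-3, CUR)): offset=16
After 9 (seek(+2, CUR)): offset=18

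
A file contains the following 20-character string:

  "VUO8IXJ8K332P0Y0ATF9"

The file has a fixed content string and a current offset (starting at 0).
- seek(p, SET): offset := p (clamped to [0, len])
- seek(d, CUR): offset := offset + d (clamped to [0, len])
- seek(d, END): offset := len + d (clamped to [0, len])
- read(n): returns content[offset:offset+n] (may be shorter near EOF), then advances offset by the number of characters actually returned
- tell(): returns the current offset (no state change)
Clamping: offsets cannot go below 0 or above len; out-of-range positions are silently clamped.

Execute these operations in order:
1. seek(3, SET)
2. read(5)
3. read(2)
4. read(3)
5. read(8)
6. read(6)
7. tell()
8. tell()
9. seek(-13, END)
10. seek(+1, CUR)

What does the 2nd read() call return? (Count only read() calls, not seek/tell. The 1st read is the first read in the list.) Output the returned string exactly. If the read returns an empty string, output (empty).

After 1 (seek(3, SET)): offset=3
After 2 (read(5)): returned '8IXJ8', offset=8
After 3 (read(2)): returned 'K3', offset=10
After 4 (read(3)): returned '32P', offset=13
After 5 (read(8)): returned '0Y0ATF9', offset=20
After 6 (read(6)): returned '', offset=20
After 7 (tell()): offset=20
After 8 (tell()): offset=20
After 9 (seek(-13, END)): offset=7
After 10 (seek(+1, CUR)): offset=8

Answer: K3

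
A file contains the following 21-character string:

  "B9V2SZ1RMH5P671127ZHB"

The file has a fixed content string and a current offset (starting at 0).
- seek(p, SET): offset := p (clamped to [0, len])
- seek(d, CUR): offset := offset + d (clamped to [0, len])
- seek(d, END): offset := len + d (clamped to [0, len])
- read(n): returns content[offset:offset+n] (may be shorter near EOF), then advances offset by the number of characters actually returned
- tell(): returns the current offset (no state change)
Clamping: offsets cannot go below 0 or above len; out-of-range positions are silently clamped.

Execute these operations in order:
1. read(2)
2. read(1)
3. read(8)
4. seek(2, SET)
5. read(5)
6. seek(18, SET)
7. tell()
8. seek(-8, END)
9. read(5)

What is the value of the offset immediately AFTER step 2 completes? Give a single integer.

After 1 (read(2)): returned 'B9', offset=2
After 2 (read(1)): returned 'V', offset=3

Answer: 3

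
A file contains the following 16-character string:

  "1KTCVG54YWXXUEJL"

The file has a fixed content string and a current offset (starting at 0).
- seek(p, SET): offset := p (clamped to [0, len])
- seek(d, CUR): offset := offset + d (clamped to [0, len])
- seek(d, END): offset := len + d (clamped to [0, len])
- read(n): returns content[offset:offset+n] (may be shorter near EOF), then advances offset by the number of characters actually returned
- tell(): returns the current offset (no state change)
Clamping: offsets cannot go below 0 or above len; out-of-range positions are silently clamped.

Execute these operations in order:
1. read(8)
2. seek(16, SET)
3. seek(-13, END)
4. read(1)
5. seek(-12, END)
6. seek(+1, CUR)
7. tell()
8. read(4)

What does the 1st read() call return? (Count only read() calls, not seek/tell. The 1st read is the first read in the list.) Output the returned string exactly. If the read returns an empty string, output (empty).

After 1 (read(8)): returned '1KTCVG54', offset=8
After 2 (seek(16, SET)): offset=16
After 3 (seek(-13, END)): offset=3
After 4 (read(1)): returned 'C', offset=4
After 5 (seek(-12, END)): offset=4
After 6 (seek(+1, CUR)): offset=5
After 7 (tell()): offset=5
After 8 (read(4)): returned 'G54Y', offset=9

Answer: 1KTCVG54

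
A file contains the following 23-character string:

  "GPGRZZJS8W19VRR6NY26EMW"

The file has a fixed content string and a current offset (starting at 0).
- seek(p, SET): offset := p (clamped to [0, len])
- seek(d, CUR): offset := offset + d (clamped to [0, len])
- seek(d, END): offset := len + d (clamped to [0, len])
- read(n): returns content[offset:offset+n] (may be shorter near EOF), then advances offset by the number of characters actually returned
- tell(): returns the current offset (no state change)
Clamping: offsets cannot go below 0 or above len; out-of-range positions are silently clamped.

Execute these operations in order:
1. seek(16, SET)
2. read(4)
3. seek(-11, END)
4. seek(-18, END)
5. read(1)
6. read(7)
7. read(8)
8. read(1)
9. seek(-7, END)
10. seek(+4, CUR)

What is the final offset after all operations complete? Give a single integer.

After 1 (seek(16, SET)): offset=16
After 2 (read(4)): returned 'NY26', offset=20
After 3 (seek(-11, END)): offset=12
After 4 (seek(-18, END)): offset=5
After 5 (read(1)): returned 'Z', offset=6
After 6 (read(7)): returned 'JS8W19V', offset=13
After 7 (read(8)): returned 'RR6NY26E', offset=21
After 8 (read(1)): returned 'M', offset=22
After 9 (seek(-7, END)): offset=16
After 10 (seek(+4, CUR)): offset=20

Answer: 20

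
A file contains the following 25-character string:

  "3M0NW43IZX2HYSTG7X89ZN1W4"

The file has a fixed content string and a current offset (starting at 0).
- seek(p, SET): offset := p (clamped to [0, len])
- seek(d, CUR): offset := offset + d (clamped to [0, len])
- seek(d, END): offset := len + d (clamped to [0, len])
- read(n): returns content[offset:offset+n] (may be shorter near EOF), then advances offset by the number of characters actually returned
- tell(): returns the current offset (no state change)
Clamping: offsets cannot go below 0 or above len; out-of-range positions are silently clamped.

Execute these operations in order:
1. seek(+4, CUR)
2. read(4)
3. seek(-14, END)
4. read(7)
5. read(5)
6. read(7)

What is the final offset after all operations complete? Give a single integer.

After 1 (seek(+4, CUR)): offset=4
After 2 (read(4)): returned 'W43I', offset=8
After 3 (seek(-14, END)): offset=11
After 4 (read(7)): returned 'HYSTG7X', offset=18
After 5 (read(5)): returned '89ZN1', offset=23
After 6 (read(7)): returned 'W4', offset=25

Answer: 25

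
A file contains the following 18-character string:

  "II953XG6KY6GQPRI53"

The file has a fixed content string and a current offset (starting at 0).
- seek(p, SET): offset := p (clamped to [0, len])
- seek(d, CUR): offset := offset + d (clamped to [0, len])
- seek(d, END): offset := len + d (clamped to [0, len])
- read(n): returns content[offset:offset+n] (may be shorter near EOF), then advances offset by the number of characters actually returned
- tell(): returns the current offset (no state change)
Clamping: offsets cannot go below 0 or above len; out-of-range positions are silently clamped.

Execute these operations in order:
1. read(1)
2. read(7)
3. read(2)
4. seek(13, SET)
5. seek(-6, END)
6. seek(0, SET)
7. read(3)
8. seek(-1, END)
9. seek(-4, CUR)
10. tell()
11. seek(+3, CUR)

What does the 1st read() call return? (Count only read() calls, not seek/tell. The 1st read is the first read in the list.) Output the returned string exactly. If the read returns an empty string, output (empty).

After 1 (read(1)): returned 'I', offset=1
After 2 (read(7)): returned 'I953XG6', offset=8
After 3 (read(2)): returned 'KY', offset=10
After 4 (seek(13, SET)): offset=13
After 5 (seek(-6, END)): offset=12
After 6 (seek(0, SET)): offset=0
After 7 (read(3)): returned 'II9', offset=3
After 8 (seek(-1, END)): offset=17
After 9 (seek(-4, CUR)): offset=13
After 10 (tell()): offset=13
After 11 (seek(+3, CUR)): offset=16

Answer: I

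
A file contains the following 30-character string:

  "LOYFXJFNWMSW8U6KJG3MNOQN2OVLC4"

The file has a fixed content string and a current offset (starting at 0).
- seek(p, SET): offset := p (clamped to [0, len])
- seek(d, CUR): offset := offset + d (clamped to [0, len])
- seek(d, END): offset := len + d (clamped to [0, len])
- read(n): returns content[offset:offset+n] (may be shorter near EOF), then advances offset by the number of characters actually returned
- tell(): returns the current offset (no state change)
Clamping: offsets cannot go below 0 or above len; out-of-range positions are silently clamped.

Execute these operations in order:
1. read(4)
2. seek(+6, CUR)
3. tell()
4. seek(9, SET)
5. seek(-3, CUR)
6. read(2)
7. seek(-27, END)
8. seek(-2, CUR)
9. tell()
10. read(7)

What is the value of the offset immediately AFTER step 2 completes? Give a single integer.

Answer: 10

Derivation:
After 1 (read(4)): returned 'LOYF', offset=4
After 2 (seek(+6, CUR)): offset=10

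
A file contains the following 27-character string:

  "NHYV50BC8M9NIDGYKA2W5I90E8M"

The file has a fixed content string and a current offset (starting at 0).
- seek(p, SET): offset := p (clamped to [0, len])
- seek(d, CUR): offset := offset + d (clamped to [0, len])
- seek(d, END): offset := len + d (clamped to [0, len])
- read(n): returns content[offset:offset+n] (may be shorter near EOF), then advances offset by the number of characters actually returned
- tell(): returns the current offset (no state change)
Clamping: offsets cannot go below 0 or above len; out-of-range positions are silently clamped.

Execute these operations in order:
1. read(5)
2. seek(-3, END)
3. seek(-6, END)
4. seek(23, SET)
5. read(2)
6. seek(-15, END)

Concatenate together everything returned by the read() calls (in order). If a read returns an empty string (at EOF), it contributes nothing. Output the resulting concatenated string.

Answer: NHYV50E

Derivation:
After 1 (read(5)): returned 'NHYV5', offset=5
After 2 (seek(-3, END)): offset=24
After 3 (seek(-6, END)): offset=21
After 4 (seek(23, SET)): offset=23
After 5 (read(2)): returned '0E', offset=25
After 6 (seek(-15, END)): offset=12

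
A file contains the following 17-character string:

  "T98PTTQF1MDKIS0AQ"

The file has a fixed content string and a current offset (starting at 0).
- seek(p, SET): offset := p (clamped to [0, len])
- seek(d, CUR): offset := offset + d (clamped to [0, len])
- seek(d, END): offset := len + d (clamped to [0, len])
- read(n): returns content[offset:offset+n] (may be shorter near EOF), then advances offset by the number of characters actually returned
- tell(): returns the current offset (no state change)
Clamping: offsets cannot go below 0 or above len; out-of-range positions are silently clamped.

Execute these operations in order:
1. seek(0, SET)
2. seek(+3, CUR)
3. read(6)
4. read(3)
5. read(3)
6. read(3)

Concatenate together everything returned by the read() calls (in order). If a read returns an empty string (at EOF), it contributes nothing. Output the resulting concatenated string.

Answer: PTTQF1MDKIS0AQ

Derivation:
After 1 (seek(0, SET)): offset=0
After 2 (seek(+3, CUR)): offset=3
After 3 (read(6)): returned 'PTTQF1', offset=9
After 4 (read(3)): returned 'MDK', offset=12
After 5 (read(3)): returned 'IS0', offset=15
After 6 (read(3)): returned 'AQ', offset=17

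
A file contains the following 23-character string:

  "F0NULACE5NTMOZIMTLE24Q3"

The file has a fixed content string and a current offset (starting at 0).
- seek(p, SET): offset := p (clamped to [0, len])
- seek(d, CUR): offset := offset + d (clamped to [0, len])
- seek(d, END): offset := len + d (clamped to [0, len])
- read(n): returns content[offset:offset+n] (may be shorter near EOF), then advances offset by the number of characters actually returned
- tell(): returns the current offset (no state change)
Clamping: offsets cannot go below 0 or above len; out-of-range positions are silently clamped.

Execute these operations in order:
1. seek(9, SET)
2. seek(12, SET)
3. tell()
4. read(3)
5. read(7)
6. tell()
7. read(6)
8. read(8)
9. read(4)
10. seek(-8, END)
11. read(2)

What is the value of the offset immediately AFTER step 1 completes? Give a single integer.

Answer: 9

Derivation:
After 1 (seek(9, SET)): offset=9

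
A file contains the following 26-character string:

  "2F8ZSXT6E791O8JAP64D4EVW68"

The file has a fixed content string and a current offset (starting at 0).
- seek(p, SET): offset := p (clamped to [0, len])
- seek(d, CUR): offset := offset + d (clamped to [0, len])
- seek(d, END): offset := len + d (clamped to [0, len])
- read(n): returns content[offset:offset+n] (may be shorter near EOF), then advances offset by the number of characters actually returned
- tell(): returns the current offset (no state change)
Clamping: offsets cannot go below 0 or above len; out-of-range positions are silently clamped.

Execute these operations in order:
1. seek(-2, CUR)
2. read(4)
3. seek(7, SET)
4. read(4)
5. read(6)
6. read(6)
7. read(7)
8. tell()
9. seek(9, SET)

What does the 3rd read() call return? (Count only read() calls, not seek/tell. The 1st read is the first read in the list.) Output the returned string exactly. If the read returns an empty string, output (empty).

After 1 (seek(-2, CUR)): offset=0
After 2 (read(4)): returned '2F8Z', offset=4
After 3 (seek(7, SET)): offset=7
After 4 (read(4)): returned '6E79', offset=11
After 5 (read(6)): returned '1O8JAP', offset=17
After 6 (read(6)): returned '64D4EV', offset=23
After 7 (read(7)): returned 'W68', offset=26
After 8 (tell()): offset=26
After 9 (seek(9, SET)): offset=9

Answer: 1O8JAP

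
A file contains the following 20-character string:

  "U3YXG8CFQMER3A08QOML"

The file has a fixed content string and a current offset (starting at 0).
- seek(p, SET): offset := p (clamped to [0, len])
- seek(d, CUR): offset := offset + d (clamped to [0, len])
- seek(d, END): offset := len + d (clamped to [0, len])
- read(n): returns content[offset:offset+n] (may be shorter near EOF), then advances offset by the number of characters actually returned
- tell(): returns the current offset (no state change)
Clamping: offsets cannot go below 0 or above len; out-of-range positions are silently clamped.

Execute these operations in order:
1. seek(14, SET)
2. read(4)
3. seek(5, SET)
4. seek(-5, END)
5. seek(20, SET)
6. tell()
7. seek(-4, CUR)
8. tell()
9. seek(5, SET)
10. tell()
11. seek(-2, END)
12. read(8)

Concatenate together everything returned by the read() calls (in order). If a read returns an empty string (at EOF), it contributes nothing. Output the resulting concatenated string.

Answer: 08QOML

Derivation:
After 1 (seek(14, SET)): offset=14
After 2 (read(4)): returned '08QO', offset=18
After 3 (seek(5, SET)): offset=5
After 4 (seek(-5, END)): offset=15
After 5 (seek(20, SET)): offset=20
After 6 (tell()): offset=20
After 7 (seek(-4, CUR)): offset=16
After 8 (tell()): offset=16
After 9 (seek(5, SET)): offset=5
After 10 (tell()): offset=5
After 11 (seek(-2, END)): offset=18
After 12 (read(8)): returned 'ML', offset=20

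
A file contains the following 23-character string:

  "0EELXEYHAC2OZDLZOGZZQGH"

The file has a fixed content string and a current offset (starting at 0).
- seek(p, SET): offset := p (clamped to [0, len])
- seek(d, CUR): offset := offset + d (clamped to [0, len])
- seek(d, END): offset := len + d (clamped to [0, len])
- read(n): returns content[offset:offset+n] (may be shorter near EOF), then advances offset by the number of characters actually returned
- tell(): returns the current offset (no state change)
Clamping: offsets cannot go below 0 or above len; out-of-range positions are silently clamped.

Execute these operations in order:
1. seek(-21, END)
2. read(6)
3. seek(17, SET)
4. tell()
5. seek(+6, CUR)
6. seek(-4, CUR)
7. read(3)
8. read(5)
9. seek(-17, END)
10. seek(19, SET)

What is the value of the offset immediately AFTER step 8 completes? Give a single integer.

Answer: 23

Derivation:
After 1 (seek(-21, END)): offset=2
After 2 (read(6)): returned 'ELXEYH', offset=8
After 3 (seek(17, SET)): offset=17
After 4 (tell()): offset=17
After 5 (seek(+6, CUR)): offset=23
After 6 (seek(-4, CUR)): offset=19
After 7 (read(3)): returned 'ZQG', offset=22
After 8 (read(5)): returned 'H', offset=23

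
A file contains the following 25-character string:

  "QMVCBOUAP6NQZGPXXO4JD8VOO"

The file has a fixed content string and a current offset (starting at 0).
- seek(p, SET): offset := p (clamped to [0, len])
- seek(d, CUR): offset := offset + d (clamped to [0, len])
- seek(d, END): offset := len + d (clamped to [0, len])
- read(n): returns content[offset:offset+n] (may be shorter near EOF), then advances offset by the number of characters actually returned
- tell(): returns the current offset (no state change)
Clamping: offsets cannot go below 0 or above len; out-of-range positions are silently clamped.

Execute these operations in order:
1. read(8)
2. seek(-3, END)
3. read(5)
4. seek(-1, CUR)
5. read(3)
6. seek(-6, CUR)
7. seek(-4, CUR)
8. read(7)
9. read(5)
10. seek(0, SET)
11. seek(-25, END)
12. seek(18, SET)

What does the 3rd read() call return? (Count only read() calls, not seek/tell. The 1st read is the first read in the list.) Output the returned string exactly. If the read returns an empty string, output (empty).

After 1 (read(8)): returned 'QMVCBOUA', offset=8
After 2 (seek(-3, END)): offset=22
After 3 (read(5)): returned 'VOO', offset=25
After 4 (seek(-1, CUR)): offset=24
After 5 (read(3)): returned 'O', offset=25
After 6 (seek(-6, CUR)): offset=19
After 7 (seek(-4, CUR)): offset=15
After 8 (read(7)): returned 'XXO4JD8', offset=22
After 9 (read(5)): returned 'VOO', offset=25
After 10 (seek(0, SET)): offset=0
After 11 (seek(-25, END)): offset=0
After 12 (seek(18, SET)): offset=18

Answer: O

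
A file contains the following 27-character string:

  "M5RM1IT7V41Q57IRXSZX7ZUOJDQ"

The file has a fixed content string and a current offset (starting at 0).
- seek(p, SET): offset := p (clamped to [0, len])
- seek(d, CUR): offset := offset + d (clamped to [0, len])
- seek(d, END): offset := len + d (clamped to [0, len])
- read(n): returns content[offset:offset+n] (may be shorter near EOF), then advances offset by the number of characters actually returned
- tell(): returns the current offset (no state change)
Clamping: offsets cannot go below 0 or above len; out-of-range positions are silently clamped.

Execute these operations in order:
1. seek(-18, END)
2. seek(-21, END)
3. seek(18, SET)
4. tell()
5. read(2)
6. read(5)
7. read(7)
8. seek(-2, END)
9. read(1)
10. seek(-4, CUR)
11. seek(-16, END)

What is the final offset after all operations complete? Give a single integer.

After 1 (seek(-18, END)): offset=9
After 2 (seek(-21, END)): offset=6
After 3 (seek(18, SET)): offset=18
After 4 (tell()): offset=18
After 5 (read(2)): returned 'ZX', offset=20
After 6 (read(5)): returned '7ZUOJ', offset=25
After 7 (read(7)): returned 'DQ', offset=27
After 8 (seek(-2, END)): offset=25
After 9 (read(1)): returned 'D', offset=26
After 10 (seek(-4, CUR)): offset=22
After 11 (seek(-16, END)): offset=11

Answer: 11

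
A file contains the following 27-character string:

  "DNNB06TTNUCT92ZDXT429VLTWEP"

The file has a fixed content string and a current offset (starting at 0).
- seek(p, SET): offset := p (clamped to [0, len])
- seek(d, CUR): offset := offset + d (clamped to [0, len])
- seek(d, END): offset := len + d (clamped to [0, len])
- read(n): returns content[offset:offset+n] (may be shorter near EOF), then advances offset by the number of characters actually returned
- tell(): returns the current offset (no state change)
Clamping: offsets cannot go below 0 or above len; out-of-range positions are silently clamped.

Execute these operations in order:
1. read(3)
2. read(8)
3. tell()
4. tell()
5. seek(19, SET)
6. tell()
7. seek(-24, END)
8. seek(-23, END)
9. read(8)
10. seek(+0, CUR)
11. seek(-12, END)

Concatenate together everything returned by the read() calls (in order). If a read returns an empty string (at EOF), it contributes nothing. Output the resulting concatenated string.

After 1 (read(3)): returned 'DNN', offset=3
After 2 (read(8)): returned 'B06TTNUC', offset=11
After 3 (tell()): offset=11
After 4 (tell()): offset=11
After 5 (seek(19, SET)): offset=19
After 6 (tell()): offset=19
After 7 (seek(-24, END)): offset=3
After 8 (seek(-23, END)): offset=4
After 9 (read(8)): returned '06TTNUCT', offset=12
After 10 (seek(+0, CUR)): offset=12
After 11 (seek(-12, END)): offset=15

Answer: DNNB06TTNUC06TTNUCT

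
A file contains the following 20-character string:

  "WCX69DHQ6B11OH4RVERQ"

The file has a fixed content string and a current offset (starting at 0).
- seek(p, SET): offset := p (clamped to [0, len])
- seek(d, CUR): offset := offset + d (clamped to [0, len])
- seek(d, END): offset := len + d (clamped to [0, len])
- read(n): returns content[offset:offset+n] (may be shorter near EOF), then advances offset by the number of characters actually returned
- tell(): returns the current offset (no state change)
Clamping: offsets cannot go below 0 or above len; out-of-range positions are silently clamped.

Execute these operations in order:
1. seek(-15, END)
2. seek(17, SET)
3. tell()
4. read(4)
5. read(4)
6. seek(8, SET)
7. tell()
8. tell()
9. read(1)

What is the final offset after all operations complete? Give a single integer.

After 1 (seek(-15, END)): offset=5
After 2 (seek(17, SET)): offset=17
After 3 (tell()): offset=17
After 4 (read(4)): returned 'ERQ', offset=20
After 5 (read(4)): returned '', offset=20
After 6 (seek(8, SET)): offset=8
After 7 (tell()): offset=8
After 8 (tell()): offset=8
After 9 (read(1)): returned '6', offset=9

Answer: 9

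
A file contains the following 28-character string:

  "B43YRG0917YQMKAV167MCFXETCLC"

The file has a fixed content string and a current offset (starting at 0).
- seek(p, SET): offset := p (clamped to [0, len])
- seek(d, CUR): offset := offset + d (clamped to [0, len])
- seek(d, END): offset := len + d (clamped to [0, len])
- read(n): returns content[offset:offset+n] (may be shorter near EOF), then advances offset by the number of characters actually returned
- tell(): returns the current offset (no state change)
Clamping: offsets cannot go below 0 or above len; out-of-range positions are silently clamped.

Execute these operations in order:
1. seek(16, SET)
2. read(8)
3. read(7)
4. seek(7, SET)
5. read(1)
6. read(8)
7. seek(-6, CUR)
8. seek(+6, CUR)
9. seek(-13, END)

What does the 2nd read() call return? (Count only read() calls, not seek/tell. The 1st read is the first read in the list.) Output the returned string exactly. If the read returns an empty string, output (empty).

Answer: TCLC

Derivation:
After 1 (seek(16, SET)): offset=16
After 2 (read(8)): returned '167MCFXE', offset=24
After 3 (read(7)): returned 'TCLC', offset=28
After 4 (seek(7, SET)): offset=7
After 5 (read(1)): returned '9', offset=8
After 6 (read(8)): returned '17YQMKAV', offset=16
After 7 (seek(-6, CUR)): offset=10
After 8 (seek(+6, CUR)): offset=16
After 9 (seek(-13, END)): offset=15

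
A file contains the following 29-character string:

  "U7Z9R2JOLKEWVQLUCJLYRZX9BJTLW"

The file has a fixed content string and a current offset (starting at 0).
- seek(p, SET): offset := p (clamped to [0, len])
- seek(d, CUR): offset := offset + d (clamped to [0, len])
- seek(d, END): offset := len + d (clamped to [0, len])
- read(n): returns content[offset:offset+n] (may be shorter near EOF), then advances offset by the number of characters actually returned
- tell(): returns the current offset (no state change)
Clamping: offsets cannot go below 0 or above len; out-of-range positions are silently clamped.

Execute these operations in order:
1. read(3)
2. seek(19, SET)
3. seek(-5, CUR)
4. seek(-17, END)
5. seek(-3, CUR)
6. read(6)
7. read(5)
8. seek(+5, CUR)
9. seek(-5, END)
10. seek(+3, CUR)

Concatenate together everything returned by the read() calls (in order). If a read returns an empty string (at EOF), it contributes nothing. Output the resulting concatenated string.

After 1 (read(3)): returned 'U7Z', offset=3
After 2 (seek(19, SET)): offset=19
After 3 (seek(-5, CUR)): offset=14
After 4 (seek(-17, END)): offset=12
After 5 (seek(-3, CUR)): offset=9
After 6 (read(6)): returned 'KEWVQL', offset=15
After 7 (read(5)): returned 'UCJLY', offset=20
After 8 (seek(+5, CUR)): offset=25
After 9 (seek(-5, END)): offset=24
After 10 (seek(+3, CUR)): offset=27

Answer: U7ZKEWVQLUCJLY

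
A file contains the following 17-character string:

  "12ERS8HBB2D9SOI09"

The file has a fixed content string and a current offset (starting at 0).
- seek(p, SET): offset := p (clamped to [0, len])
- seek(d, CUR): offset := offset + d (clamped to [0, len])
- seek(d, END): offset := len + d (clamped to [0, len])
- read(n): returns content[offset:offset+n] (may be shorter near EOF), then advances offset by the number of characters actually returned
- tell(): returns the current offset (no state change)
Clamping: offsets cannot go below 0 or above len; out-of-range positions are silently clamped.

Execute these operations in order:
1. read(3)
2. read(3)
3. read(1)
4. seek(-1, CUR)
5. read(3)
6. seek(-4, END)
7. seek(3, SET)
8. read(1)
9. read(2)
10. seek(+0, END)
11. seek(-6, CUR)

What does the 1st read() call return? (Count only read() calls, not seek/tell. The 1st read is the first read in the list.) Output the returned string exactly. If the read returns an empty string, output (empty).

After 1 (read(3)): returned '12E', offset=3
After 2 (read(3)): returned 'RS8', offset=6
After 3 (read(1)): returned 'H', offset=7
After 4 (seek(-1, CUR)): offset=6
After 5 (read(3)): returned 'HBB', offset=9
After 6 (seek(-4, END)): offset=13
After 7 (seek(3, SET)): offset=3
After 8 (read(1)): returned 'R', offset=4
After 9 (read(2)): returned 'S8', offset=6
After 10 (seek(+0, END)): offset=17
After 11 (seek(-6, CUR)): offset=11

Answer: 12E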